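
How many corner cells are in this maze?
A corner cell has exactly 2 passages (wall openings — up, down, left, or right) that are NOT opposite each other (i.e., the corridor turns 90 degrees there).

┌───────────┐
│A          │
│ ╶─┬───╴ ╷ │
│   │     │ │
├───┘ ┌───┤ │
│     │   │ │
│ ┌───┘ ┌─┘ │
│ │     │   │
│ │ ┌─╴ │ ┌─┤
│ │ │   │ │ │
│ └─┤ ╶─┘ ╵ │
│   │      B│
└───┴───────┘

Counting corner cells (2 non-opposite passages):
Total corners: 16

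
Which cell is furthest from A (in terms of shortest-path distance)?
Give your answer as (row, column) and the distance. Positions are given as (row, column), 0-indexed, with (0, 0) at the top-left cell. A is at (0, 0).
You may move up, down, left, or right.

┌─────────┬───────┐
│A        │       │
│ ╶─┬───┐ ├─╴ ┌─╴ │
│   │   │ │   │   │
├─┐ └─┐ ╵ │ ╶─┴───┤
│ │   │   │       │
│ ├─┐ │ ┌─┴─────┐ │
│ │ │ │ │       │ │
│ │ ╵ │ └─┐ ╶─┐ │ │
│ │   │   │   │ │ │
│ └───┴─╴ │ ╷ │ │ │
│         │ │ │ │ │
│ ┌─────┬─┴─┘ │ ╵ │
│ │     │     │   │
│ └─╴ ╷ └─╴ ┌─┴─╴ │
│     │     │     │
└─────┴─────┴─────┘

Computing BFS distances from A to all cells:
Furthest cell: (1, 7)
Distance: 50 steps

Path from A to the furthest cell:

┌─────────┬───────┐
│A → → → ↓│  ↱ → ↓│
│ ╶─┬───┐ ├─╴ ┌─╴ │
│   │   │↓│↱ ↑│B ↲│
├─┐ └─┐ ╵ │ ╶─┴───┤
│ │   │↓ ↲│↑ ← ← ↰│
│ ├─┐ │ ┌─┴─────┐ │
│ │ │ │↓│  ↱ → ↓│↑│
│ │ ╵ │ └─┐ ╶─┐ │ │
│ │   │↳ ↓│↑ ↰│↓│↑│
│ └───┴─╴ │ ╷ │ │ │
│↓ ← ← ← ↲│ │↑│↓│↑│
│ ┌─────┬─┴─┘ │ ╵ │
│↓│  ↱ ↓│  ↱ ↑│↳ ↑│
│ └─╴ ╷ └─╴ ┌─┴─╴ │
│↳ → ↑│↳ → ↑│     │
└─────┴─────┴─────┘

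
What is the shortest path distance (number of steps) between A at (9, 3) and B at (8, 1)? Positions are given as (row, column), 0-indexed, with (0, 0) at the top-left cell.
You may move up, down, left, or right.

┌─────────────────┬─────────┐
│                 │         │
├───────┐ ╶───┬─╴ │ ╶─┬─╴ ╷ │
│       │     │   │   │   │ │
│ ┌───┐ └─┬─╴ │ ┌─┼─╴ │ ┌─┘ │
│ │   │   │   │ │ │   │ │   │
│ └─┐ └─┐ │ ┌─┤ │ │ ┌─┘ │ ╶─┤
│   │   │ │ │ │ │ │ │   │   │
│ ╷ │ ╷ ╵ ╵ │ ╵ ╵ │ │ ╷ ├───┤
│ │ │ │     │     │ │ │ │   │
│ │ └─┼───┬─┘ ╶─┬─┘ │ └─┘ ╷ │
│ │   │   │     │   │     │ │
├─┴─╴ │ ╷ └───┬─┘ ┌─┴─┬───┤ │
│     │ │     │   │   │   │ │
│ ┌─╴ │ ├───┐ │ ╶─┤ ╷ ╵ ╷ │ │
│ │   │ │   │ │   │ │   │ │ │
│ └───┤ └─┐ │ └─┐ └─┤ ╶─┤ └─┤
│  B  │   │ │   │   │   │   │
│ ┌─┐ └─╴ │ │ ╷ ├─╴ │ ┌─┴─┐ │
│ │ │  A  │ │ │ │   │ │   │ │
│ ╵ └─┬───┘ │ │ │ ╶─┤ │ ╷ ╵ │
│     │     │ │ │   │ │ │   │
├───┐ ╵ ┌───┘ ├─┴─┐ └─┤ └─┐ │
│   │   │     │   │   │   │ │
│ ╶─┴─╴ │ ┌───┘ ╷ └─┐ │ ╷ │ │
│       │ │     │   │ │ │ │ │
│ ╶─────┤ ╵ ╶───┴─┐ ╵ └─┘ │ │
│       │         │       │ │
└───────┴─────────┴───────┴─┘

Finding path from (9, 3) to (8, 1):
Path: (9,3) → (9,2) → (8,2) → (8,1)
Distance: 3 steps

Solution:

┌─────────────────┬─────────┐
│                 │         │
├───────┐ ╶───┬─╴ │ ╶─┬─╴ ╷ │
│       │     │   │   │   │ │
│ ┌───┐ └─┬─╴ │ ┌─┼─╴ │ ┌─┘ │
│ │   │   │   │ │ │   │ │   │
│ └─┐ └─┐ │ ┌─┤ │ │ ┌─┘ │ ╶─┤
│   │   │ │ │ │ │ │ │   │   │
│ ╷ │ ╷ ╵ ╵ │ ╵ ╵ │ │ ╷ ├───┤
│ │ │ │     │     │ │ │ │   │
│ │ └─┼───┬─┘ ╶─┬─┘ │ └─┘ ╷ │
│ │   │   │     │   │     │ │
├─┴─╴ │ ╷ └───┬─┘ ┌─┴─┬───┤ │
│     │ │     │   │   │   │ │
│ ┌─╴ │ ├───┐ │ ╶─┤ ╷ ╵ ╷ │ │
│ │   │ │   │ │   │ │   │ │ │
│ └───┤ └─┐ │ └─┐ └─┤ ╶─┤ └─┤
│  B ↰│   │ │   │   │   │   │
│ ┌─┐ └─╴ │ │ ╷ ├─╴ │ ┌─┴─┐ │
│ │ │↑ A  │ │ │ │   │ │   │ │
│ ╵ └─┬───┘ │ │ │ ╶─┤ │ ╷ ╵ │
│     │     │ │ │   │ │ │   │
├───┐ ╵ ┌───┘ ├─┴─┐ └─┤ └─┐ │
│   │   │     │   │   │   │ │
│ ╶─┴─╴ │ ┌───┘ ╷ └─┐ │ ╷ │ │
│       │ │     │   │ │ │ │ │
│ ╶─────┤ ╵ ╶───┴─┐ ╵ └─┘ │ │
│       │         │       │ │
└───────┴─────────┴───────┴─┘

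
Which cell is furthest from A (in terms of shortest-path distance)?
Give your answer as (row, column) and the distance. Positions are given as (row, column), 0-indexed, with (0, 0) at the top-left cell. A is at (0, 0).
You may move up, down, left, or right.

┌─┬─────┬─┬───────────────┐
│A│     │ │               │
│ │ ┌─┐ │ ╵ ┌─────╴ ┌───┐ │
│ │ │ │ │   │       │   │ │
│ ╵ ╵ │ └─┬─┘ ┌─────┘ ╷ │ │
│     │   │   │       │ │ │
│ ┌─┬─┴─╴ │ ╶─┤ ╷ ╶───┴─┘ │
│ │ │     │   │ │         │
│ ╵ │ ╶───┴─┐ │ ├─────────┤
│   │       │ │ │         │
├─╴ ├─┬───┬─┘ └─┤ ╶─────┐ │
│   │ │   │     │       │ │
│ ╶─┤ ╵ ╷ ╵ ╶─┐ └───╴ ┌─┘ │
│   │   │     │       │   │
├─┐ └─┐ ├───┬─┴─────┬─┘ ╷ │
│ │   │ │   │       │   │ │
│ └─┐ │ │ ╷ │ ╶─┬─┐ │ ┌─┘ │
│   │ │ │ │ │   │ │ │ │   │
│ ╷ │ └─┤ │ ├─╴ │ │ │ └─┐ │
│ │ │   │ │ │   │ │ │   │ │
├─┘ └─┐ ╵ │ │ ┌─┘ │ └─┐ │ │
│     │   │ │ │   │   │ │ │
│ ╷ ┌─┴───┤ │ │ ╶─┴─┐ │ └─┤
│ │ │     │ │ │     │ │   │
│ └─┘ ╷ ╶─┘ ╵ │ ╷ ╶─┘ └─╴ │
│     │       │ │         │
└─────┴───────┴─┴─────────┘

Computing BFS distances from A to all cells:
Furthest cell: (2, 11)
Distance: 95 steps

Path from A to the furthest cell:

┌─┬─────┬─┬───────────────┐
│A│     │ │        ↱ → → ↓│
│ │ ┌─┐ │ ╵ ┌─────╴ ┌───┐ │
│↓│ │ │ │   │↱ → → ↑│↱ ↓│↓│
│ ╵ ╵ │ └─┬─┘ ┌─────┘ ╷ │ │
│↓    │   │↱ ↑│  ↱ → ↑│B│↓│
│ ┌─┬─┴─╴ │ ╶─┤ ╷ ╶───┴─┘ │
│↓│ │     │↑ ↰│ │↑ ← ← ← ↲│
│ ╵ │ ╶───┴─┐ │ ├─────────┤
│↳ ↓│       │↑│ │↓ ← ← ← ↰│
├─╴ ├─┬───┬─┘ └─┤ ╶─────┐ │
│↓ ↲│ │   │  ↑ ↰│↳ → ↓  │↑│
│ ╶─┤ ╵ ╷ ╵ ╶─┐ └───╴ ┌─┘ │
│↳ ↓│   │     │↑ ← ← ↲│↱ ↑│
├─┐ └─┐ ├───┬─┴─────┬─┘ ╷ │
│ │↳ ↓│ │↱ ↓│↱ → → ↓│↱ ↑│ │
│ └─┐ │ │ ╷ │ ╶─┬─┐ │ ┌─┘ │
│   │↓│ │↑│↓│↑ ↰│ │↓│↑│   │
│ ╷ │ └─┤ │ ├─╴ │ │ │ └─┐ │
│ │ │↳ ↓│↑│↓│↱ ↑│ │↓│↑ ↰│ │
├─┘ └─┐ ╵ │ │ ┌─┘ │ └─┐ │ │
│     │↳ ↑│↓│↑│   │↳ ↓│↑│ │
│ ╷ ┌─┴───┤ │ │ ╶─┴─┐ │ └─┤
│ │ │     │↓│↑│     │↓│↑ ↰│
│ └─┘ ╷ ╶─┘ ╵ │ ╷ ╶─┘ └─╴ │
│     │    ↳ ↑│ │    ↳ → ↑│
└─────┴───────┴─┴─────────┘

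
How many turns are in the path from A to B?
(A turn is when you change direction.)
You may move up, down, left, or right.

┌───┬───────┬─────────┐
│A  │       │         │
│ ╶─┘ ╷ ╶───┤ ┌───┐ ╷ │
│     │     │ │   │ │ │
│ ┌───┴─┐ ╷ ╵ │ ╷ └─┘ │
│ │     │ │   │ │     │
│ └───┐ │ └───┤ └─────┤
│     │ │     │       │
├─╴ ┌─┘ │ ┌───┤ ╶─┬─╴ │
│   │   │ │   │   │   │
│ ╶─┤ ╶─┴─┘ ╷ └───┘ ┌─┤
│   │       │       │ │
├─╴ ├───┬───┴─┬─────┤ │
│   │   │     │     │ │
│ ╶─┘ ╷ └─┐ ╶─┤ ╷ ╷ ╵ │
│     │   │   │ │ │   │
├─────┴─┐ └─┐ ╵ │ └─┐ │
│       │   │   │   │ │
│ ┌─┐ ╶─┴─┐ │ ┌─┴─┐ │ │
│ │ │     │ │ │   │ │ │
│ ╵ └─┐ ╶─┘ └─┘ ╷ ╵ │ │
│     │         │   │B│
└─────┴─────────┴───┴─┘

Directions: down, down, down, right, down, left, down, right, down, left, down, right, right, up, right, down, right, down, right, down, down, right, right, up, right, down, right, up, up, left, up, up, right, down, right, down, down, down
Number of turns: 28

Solution:

┌───┬───────┬─────────┐
│A  │       │         │
│ ╶─┘ ╷ ╶───┤ ┌───┐ ╷ │
│↓    │     │ │   │ │ │
│ ┌───┴─┐ ╷ ╵ │ ╷ └─┘ │
│↓│     │ │   │ │     │
│ └───┐ │ └───┤ └─────┤
│↳ ↓  │ │     │       │
├─╴ ┌─┘ │ ┌───┤ ╶─┬─╴ │
│↓ ↲│   │ │   │   │   │
│ ╶─┤ ╶─┴─┘ ╷ └───┘ ┌─┤
│↳ ↓│       │       │ │
├─╴ ├───┬───┴─┬─────┤ │
│↓ ↲│↱ ↓│     │  ↱ ↓│ │
│ ╶─┘ ╷ └─┐ ╶─┤ ╷ ╷ ╵ │
│↳ → ↑│↳ ↓│   │ │↑│↳ ↓│
├─────┴─┐ └─┐ ╵ │ └─┐ │
│       │↳ ↓│   │↑ ↰│↓│
│ ┌─┐ ╶─┴─┐ │ ┌─┴─┐ │ │
│ │ │     │↓│ │↱ ↓│↑│↓│
│ ╵ └─┐ ╶─┘ └─┘ ╷ ╵ │ │
│     │    ↳ → ↑│↳ ↑│B│
└─────┴─────────┴───┴─┘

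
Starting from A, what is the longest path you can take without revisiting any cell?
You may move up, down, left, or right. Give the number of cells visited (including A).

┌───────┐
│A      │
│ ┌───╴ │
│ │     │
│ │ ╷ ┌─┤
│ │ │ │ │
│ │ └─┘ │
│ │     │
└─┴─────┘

Finding longest simple path using DFS:
Start: (0, 0)
Longest path visits 12 cells
Path: A → right → right → right → down → left → left → down → down → right → right → up

Solution:

┌───────┐
│A → → ↓│
│ ┌───╴ │
│ │↓ ← ↲│
│ │ ╷ ┌─┤
│ │↓│ │B│
│ │ └─┘ │
│ │↳ → ↑│
└─┴─────┘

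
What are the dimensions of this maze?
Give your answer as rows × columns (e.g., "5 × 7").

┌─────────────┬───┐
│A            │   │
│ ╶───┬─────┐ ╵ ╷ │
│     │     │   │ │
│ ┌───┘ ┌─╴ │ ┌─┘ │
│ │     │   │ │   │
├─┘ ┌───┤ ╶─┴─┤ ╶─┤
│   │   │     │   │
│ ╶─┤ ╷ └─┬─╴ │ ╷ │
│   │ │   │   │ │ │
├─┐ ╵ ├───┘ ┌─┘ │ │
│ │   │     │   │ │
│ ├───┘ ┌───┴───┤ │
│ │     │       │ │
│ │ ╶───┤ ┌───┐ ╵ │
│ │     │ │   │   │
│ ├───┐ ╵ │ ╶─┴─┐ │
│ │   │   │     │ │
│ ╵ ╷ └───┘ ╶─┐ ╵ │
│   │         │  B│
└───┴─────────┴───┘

Counting the maze dimensions:
Rows (vertical): 10
Columns (horizontal): 9
Dimensions: 10 × 9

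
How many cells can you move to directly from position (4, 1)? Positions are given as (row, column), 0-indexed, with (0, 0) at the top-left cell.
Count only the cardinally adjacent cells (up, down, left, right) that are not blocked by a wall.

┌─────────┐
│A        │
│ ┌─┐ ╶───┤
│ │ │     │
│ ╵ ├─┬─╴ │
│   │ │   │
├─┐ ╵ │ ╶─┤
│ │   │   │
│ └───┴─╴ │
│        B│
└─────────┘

Checking passable neighbors of (4, 1):
Neighbors: (4, 0), (4, 2)
Count: 2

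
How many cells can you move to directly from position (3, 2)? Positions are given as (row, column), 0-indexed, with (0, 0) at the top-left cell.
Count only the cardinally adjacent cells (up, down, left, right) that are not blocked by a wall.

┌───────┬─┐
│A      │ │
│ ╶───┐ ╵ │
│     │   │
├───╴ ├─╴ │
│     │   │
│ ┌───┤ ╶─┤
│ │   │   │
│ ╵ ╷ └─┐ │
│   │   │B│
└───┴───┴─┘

Checking passable neighbors of (3, 2):
Neighbors: (4, 2), (3, 1)
Count: 2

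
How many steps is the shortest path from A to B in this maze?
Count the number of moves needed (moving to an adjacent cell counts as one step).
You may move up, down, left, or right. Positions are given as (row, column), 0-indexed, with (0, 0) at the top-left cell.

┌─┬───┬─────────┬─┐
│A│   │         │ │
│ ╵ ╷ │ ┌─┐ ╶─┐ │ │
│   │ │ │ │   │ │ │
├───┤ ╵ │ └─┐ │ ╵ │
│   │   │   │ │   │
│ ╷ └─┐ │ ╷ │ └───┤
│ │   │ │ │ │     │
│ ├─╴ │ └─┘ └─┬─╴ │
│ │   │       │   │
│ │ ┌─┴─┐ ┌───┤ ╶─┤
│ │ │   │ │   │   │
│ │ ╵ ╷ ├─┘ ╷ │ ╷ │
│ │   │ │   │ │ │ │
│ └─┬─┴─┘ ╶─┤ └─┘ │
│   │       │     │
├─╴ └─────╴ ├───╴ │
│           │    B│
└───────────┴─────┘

Using BFS to find shortest path:
Start: (0, 0), End: (8, 8)
Path found:
(0,0) → (1,0) → (1,1) → (0,1) → (0,2) → (1,2) → (2,2) → (2,3) → (1,3) → (0,3) → (0,4) → (0,5) → (1,5) → (1,6) → (2,6) → (3,6) → (3,7) → (3,8) → (4,8) → (4,7) → (5,7) → (5,8) → (6,8) → (7,8) → (8,8)
Number of steps: 24

Solution:

┌─┬───┬─────────┬─┐
│A│↱ ↓│↱ → ↓    │ │
│ ╵ ╷ │ ┌─┐ ╶─┐ │ │
│↳ ↑│↓│↑│ │↳ ↓│ │ │
├───┤ ╵ │ └─┐ │ ╵ │
│   │↳ ↑│   │↓│   │
│ ╷ └─┐ │ ╷ │ └───┤
│ │   │ │ │ │↳ → ↓│
│ ├─╴ │ └─┘ └─┬─╴ │
│ │   │       │↓ ↲│
│ │ ┌─┴─┐ ┌───┤ ╶─┤
│ │ │   │ │   │↳ ↓│
│ │ ╵ ╷ ├─┘ ╷ │ ╷ │
│ │   │ │   │ │ │↓│
│ └─┬─┴─┘ ╶─┤ └─┘ │
│   │       │    ↓│
├─╴ └─────╴ ├───╴ │
│           │    B│
└───────────┴─────┘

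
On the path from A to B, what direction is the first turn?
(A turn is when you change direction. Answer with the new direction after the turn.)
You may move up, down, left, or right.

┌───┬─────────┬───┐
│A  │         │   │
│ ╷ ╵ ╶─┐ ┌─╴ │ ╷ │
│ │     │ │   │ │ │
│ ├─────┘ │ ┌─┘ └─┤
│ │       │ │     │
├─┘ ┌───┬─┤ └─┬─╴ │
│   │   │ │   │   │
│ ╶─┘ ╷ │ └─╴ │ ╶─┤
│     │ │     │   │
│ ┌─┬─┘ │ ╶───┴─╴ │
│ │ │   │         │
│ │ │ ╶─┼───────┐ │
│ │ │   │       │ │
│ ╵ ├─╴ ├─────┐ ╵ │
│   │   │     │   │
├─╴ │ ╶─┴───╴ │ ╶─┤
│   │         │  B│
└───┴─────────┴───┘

Directions: right, down, right, up, right, right, right, right, down, left, down, down, right, down, left, left, down, right, right, right, right, down, down, left, down, right
First turn direction: down

Solution:

┌───┬─────────┬───┐
│A ↓│↱ → → → ↓│   │
│ ╷ ╵ ╶─┐ ┌─╴ │ ╷ │
│ │↳ ↑  │ │↓ ↲│ │ │
│ ├─────┘ │ ┌─┘ └─┤
│ │       │↓│     │
├─┘ ┌───┬─┤ └─┬─╴ │
│   │   │ │↳ ↓│   │
│ ╶─┘ ╷ │ └─╴ │ ╶─┤
│     │ │↓ ← ↲│   │
│ ┌─┬─┘ │ ╶───┴─╴ │
│ │ │   │↳ → → → ↓│
│ │ │ ╶─┼───────┐ │
│ │ │   │       │↓│
│ ╵ ├─╴ ├─────┐ ╵ │
│   │   │     │↓ ↲│
├─╴ │ ╶─┴───╴ │ ╶─┤
│   │         │↳ B│
└───┴─────────┴───┘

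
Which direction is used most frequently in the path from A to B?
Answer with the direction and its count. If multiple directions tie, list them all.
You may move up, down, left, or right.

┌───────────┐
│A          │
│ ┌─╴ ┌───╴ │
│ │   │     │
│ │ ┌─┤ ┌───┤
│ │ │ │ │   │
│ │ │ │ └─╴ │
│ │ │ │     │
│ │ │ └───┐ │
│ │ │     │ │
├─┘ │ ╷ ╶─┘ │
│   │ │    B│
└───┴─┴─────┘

Directions: right, right, right, right, right, down, left, left, down, down, right, right, down, down
Counts: {'right': 7, 'down': 5, 'left': 2}
Most common: right (7 times)

Solution:

┌───────────┐
│A → → → → ↓│
│ ┌─╴ ┌───╴ │
│ │   │↓ ← ↲│
│ │ ┌─┤ ┌───┤
│ │ │ │↓│   │
│ │ │ │ └─╴ │
│ │ │ │↳ → ↓│
│ │ │ └───┐ │
│ │ │     │↓│
├─┘ │ ╷ ╶─┘ │
│   │ │    B│
└───┴─┴─────┘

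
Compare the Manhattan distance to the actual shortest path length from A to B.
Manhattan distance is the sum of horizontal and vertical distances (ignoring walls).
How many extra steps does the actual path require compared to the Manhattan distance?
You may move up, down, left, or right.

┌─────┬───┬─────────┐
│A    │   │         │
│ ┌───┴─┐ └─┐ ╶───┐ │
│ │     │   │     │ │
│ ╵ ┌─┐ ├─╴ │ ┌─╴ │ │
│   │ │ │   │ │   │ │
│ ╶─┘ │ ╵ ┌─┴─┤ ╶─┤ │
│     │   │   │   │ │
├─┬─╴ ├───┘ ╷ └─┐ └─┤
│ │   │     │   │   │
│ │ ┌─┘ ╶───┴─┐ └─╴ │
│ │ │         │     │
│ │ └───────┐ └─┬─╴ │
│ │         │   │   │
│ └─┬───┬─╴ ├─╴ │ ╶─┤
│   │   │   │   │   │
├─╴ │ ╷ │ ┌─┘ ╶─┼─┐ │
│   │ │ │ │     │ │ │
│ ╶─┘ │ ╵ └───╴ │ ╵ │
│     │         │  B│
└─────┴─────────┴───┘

Manhattan distance: |9 - 0| + |9 - 0| = 18
Actual path length: 46
Extra steps: 46 - 18 = 28

Solution:

┌─────┬───┬─────────┐
│A    │   │         │
│ ┌───┴─┐ └─┐ ╶───┐ │
│↓│     │   │     │ │
│ ╵ ┌─┐ ├─╴ │ ┌─╴ │ │
│↓  │ │ │   │ │   │ │
│ ╶─┘ │ ╵ ┌─┴─┤ ╶─┤ │
│↳ → ↓│   │↱ ↓│   │ │
├─┬─╴ ├───┘ ╷ └─┐ └─┤
│ │↓ ↲│↱ → ↑│↳ ↓│   │
│ │ ┌─┘ ╶───┴─┐ └─╴ │
│ │↓│  ↑ ← ← ↰│↳ → ↓│
│ │ └───────┐ └─┬─╴ │
│ │↳ → → → ↓│↑ ↰│↓ ↲│
│ └─┬───┬─╴ ├─╴ │ ╶─┤
│   │   │↓ ↲│↱ ↑│↳ ↓│
├─╴ │ ╷ │ ┌─┘ ╶─┼─┐ │
│   │ │ │↓│  ↑ ↰│ │↓│
│ ╶─┘ │ ╵ └───╴ │ ╵ │
│     │  ↳ → → ↑│  B│
└─────┴─────────┴───┘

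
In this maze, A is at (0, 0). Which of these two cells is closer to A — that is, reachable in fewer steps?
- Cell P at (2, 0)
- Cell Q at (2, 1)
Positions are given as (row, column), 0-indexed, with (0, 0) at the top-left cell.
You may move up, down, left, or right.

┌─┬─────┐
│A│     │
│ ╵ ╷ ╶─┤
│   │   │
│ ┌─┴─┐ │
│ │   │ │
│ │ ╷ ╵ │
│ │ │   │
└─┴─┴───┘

Shortest path A → P at (2, 0): 2 steps
Shortest path A → Q at (2, 1): 11 steps

P is closer (2 steps vs 11 steps).

Path to P:

┌─┬─────┐
│A│     │
│ ╵ ╷ ╶─┤
│↓  │   │
│ ┌─┴─┐ │
│P│   │ │
│ │ ╷ ╵ │
│ │ │   │
└─┴─┴───┘

Path to Q:

┌─┬─────┐
│A│↱ ↓  │
│ ╵ ╷ ╶─┤
│↳ ↑│↳ ↓│
│ ┌─┴─┐ │
│ │Q ↰│↓│
│ │ ╷ ╵ │
│ │ │↑ ↲│
└─┴─┴───┘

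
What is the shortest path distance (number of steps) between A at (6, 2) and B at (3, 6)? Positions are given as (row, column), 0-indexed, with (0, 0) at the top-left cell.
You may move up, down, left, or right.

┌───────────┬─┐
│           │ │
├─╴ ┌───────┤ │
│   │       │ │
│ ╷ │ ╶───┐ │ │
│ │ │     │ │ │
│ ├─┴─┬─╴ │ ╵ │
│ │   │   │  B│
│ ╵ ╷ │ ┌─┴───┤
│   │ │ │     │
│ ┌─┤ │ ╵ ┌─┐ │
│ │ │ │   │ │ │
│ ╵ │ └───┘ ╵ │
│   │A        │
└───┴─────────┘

Finding path from (6, 2) to (3, 6):
Path: (6,2) → (6,3) → (6,4) → (6,5) → (6,6) → (5,6) → (4,6) → (4,5) → (4,4) → (5,4) → (5,3) → (4,3) → (3,3) → (3,4) → (2,4) → (2,3) → (2,2) → (1,2) → (1,3) → (1,4) → (1,5) → (2,5) → (3,5) → (3,6)
Distance: 23 steps

Solution:

┌───────────┬─┐
│           │ │
├─╴ ┌───────┤ │
│   │↱ → → ↓│ │
│ ╷ │ ╶───┐ │ │
│ │ │↑ ← ↰│↓│ │
│ ├─┴─┬─╴ │ ╵ │
│ │   │↱ ↑│↳ B│
│ ╵ ╷ │ ┌─┴───┤
│   │ │↑│↓ ← ↰│
│ ┌─┤ │ ╵ ┌─┐ │
│ │ │ │↑ ↲│ │↑│
│ ╵ │ └───┘ ╵ │
│   │A → → → ↑│
└───┴─────────┘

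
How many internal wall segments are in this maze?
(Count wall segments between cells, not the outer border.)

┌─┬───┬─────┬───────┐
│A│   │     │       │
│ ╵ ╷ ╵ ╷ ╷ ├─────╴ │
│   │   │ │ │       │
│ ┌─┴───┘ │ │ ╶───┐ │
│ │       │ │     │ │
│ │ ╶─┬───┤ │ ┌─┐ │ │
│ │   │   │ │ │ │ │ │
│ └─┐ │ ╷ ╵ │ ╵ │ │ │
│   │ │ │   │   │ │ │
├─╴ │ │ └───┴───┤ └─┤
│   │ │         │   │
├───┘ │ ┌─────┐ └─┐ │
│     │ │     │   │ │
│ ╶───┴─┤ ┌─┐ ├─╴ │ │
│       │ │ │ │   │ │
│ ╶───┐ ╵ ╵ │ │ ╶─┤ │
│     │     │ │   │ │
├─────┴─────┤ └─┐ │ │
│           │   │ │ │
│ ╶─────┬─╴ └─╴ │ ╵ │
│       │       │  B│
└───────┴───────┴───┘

Counting internal wall segments:
Total internal walls: 90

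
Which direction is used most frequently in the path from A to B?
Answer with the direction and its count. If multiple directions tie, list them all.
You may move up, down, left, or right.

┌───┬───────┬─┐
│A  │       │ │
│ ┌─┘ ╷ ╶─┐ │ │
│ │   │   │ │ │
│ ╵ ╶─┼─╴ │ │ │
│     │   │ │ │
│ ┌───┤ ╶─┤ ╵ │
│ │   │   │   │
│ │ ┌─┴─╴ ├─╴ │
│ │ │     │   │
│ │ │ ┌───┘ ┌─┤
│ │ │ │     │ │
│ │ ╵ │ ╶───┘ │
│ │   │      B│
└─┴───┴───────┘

Directions: down, down, right, up, right, up, right, right, right, down, down, down, right, down, left, down, left, left, down, right, right, right
Counts: {'down': 8, 'right': 9, 'up': 2, 'left': 3}
Most common: right (9 times)

Solution:

┌───┬───────┬─┐
│A  │↱ → → ↓│ │
│ ┌─┘ ╷ ╶─┐ │ │
│↓│↱ ↑│   │↓│ │
│ ╵ ╶─┼─╴ │ │ │
│↳ ↑  │   │↓│ │
│ ┌───┤ ╶─┤ ╵ │
│ │   │   │↳ ↓│
│ │ ┌─┴─╴ ├─╴ │
│ │ │     │↓ ↲│
│ │ │ ┌───┘ ┌─┤
│ │ │ │↓ ← ↲│ │
│ │ ╵ │ ╶───┘ │
│ │   │↳ → → B│
└─┴───┴───────┘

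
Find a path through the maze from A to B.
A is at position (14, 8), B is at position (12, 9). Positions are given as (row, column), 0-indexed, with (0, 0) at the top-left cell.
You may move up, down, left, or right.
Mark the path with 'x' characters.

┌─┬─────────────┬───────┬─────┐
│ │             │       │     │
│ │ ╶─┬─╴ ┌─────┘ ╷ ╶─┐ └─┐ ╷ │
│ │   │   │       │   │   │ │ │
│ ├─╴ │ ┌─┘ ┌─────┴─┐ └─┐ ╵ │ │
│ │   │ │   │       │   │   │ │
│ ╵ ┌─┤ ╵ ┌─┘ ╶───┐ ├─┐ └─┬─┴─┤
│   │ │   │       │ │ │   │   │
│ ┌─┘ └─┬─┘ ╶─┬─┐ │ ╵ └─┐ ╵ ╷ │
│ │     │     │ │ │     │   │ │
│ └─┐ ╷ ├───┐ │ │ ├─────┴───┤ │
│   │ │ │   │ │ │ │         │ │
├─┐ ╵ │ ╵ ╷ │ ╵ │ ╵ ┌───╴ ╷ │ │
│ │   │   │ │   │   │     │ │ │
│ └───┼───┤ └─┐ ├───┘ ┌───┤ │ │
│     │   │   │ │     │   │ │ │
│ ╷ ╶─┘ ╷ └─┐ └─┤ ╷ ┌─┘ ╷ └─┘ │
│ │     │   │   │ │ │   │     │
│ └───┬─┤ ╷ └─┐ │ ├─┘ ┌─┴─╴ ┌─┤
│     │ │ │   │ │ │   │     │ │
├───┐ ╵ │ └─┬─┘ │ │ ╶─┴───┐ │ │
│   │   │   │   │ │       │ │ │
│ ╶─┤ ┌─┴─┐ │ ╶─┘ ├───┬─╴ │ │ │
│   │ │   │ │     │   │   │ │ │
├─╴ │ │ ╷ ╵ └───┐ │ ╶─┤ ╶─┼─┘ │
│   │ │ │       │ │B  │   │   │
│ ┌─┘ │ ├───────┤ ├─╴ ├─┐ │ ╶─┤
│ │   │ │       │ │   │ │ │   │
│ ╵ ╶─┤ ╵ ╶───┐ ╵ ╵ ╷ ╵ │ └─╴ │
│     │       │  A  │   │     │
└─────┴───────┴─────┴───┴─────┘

Finding the shortest path from (14, 8) to (12, 9):
Path length: 5 steps
Directions: right → up → right → up → left

Solution:

┌─┬─────────────┬───────┬─────┐
│ │             │       │     │
│ │ ╶─┬─╴ ┌─────┘ ╷ ╶─┐ └─┐ ╷ │
│ │   │   │       │   │   │ │ │
│ ├─╴ │ ┌─┘ ┌─────┴─┐ └─┐ ╵ │ │
│ │   │ │   │       │   │   │ │
│ ╵ ┌─┤ ╵ ┌─┘ ╶───┐ ├─┐ └─┬─┴─┤
│   │ │   │       │ │ │   │   │
│ ┌─┘ └─┬─┘ ╶─┬─┐ │ ╵ └─┐ ╵ ╷ │
│ │     │     │ │ │     │   │ │
│ └─┐ ╷ ├───┐ │ │ ├─────┴───┤ │
│   │ │ │   │ │ │ │         │ │
├─┐ ╵ │ ╵ ╷ │ ╵ │ ╵ ┌───╴ ╷ │ │
│ │   │   │ │   │   │     │ │ │
│ └───┼───┤ └─┐ ├───┘ ┌───┤ │ │
│     │   │   │ │     │   │ │ │
│ ╷ ╶─┘ ╷ └─┐ └─┤ ╷ ┌─┘ ╷ └─┘ │
│ │     │   │   │ │ │   │     │
│ └───┬─┤ ╷ └─┐ │ ├─┘ ┌─┴─╴ ┌─┤
│     │ │ │   │ │ │   │     │ │
├───┐ ╵ │ └─┬─┘ │ │ ╶─┴───┐ │ │
│   │   │   │   │ │       │ │ │
│ ╶─┤ ┌─┴─┐ │ ╶─┘ ├───┬─╴ │ │ │
│   │ │   │ │     │   │   │ │ │
├─╴ │ │ ╷ ╵ └───┐ │ ╶─┤ ╶─┼─┘ │
│   │ │ │       │ │B x│   │   │
│ ┌─┘ │ ├───────┤ ├─╴ ├─┐ │ ╶─┤
│ │   │ │       │ │x x│ │ │   │
│ ╵ ╶─┤ ╵ ╶───┐ ╵ ╵ ╷ ╵ │ └─╴ │
│     │       │  A x│   │     │
└─────┴───────┴─────┴───┴─────┘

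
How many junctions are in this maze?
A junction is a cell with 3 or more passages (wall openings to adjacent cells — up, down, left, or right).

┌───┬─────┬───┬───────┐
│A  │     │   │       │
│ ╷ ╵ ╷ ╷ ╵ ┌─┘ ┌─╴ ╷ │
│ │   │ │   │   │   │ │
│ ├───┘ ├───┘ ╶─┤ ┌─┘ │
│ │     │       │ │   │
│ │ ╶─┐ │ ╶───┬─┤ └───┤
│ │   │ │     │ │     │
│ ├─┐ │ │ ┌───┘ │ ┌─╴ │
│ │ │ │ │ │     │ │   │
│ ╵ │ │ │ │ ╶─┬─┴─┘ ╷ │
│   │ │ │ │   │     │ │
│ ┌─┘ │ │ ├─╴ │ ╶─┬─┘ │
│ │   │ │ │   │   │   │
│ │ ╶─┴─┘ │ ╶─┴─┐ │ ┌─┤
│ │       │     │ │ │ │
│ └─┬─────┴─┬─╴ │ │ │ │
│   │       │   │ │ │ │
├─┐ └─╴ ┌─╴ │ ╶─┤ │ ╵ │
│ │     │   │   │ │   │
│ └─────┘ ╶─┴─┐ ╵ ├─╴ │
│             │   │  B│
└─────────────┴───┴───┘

Checking each cell for number of passages:

Junctions found (3+ passages):
  (0, 3): 3 passages
  (0, 9): 3 passages
  (2, 3): 3 passages
  (2, 6): 3 passages
  (3, 4): 3 passages
  (3, 8): 3 passages
  (4, 10): 3 passages
  (5, 0): 3 passages
  (8, 3): 3 passages
  (9, 10): 3 passages
  (10, 4): 3 passages
Total junctions: 11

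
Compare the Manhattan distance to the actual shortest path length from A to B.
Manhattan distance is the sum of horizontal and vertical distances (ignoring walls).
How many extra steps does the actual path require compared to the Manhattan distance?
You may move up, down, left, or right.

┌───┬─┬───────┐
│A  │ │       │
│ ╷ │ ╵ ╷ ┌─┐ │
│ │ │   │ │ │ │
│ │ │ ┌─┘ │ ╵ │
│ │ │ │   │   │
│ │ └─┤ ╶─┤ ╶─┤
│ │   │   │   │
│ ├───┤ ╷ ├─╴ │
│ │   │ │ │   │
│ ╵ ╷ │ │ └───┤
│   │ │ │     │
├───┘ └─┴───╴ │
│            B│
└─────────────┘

Manhattan distance: |6 - 0| + |6 - 0| = 12
Actual path length: 14
Extra steps: 14 - 12 = 2

Solution:

┌───┬─┬───────┐
│A  │ │       │
│ ╷ │ ╵ ╷ ┌─┐ │
│↓│ │   │ │ │ │
│ │ │ ┌─┘ │ ╵ │
│↓│ │ │   │   │
│ │ └─┤ ╶─┤ ╶─┤
│↓│   │   │   │
│ ├───┤ ╷ ├─╴ │
│↓│↱ ↓│ │ │   │
│ ╵ ╷ │ │ └───┤
│↳ ↑│↓│ │     │
├───┘ └─┴───╴ │
│    ↳ → → → B│
└─────────────┘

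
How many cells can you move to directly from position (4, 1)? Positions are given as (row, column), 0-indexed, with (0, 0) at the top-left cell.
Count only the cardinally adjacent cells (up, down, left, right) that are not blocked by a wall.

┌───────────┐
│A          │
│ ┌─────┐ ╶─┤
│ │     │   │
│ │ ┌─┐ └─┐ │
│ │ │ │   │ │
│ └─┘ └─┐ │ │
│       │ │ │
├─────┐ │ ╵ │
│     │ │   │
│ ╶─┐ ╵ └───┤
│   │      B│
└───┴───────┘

Checking passable neighbors of (4, 1):
Neighbors: (4, 0), (4, 2)
Count: 2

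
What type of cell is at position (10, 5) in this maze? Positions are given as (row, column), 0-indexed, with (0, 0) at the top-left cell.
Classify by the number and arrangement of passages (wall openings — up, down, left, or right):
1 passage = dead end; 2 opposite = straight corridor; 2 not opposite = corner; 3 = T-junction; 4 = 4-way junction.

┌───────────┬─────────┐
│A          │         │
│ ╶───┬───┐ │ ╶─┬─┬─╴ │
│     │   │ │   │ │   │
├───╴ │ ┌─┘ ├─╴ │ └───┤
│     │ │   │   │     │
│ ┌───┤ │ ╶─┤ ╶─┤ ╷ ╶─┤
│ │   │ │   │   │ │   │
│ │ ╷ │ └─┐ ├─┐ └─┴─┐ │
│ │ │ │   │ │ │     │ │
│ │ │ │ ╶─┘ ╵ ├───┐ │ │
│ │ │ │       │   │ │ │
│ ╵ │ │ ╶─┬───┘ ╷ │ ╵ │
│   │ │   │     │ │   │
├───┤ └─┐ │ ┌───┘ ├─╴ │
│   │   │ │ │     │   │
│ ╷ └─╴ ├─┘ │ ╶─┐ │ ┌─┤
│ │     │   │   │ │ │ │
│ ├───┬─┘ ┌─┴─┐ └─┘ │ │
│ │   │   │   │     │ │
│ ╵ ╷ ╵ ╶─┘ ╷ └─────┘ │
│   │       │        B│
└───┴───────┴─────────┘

Checking cell at (10, 5):
Number of passages: 2
Cell type: corner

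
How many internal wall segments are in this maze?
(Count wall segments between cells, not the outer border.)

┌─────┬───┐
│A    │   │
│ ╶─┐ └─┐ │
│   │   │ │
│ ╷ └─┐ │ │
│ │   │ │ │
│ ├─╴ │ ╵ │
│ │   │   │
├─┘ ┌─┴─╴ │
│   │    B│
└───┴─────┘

Counting internal wall segments:
Total internal walls: 16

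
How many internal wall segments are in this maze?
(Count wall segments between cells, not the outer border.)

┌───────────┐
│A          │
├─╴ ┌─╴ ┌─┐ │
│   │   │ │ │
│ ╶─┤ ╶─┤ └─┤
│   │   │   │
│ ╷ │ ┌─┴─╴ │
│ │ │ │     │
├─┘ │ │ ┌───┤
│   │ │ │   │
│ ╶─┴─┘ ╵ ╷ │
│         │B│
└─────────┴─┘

Counting internal wall segments:
Total internal walls: 25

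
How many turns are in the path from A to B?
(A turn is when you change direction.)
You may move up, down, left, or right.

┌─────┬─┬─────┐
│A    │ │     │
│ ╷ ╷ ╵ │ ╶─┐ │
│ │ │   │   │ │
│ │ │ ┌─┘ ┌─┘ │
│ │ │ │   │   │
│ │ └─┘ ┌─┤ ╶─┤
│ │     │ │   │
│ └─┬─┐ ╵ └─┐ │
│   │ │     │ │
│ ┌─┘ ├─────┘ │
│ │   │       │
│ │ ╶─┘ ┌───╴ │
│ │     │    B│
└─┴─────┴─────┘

Directions: right, down, down, down, right, right, up, right, up, up, right, right, down, down, left, down, right, down, down, down
Number of turns: 11

Solution:

┌─────┬─┬─────┐
│A ↓  │ │↱ → ↓│
│ ╷ ╷ ╵ │ ╶─┐ │
│ │↓│   │↑  │↓│
│ │ │ ┌─┘ ┌─┘ │
│ │↓│ │↱ ↑│↓ ↲│
│ │ └─┘ ┌─┤ ╶─┤
│ │↳ → ↑│ │↳ ↓│
│ └─┬─┐ ╵ └─┐ │
│   │ │     │↓│
│ ┌─┘ ├─────┘ │
│ │   │      ↓│
│ │ ╶─┘ ┌───╴ │
│ │     │    B│
└─┴─────┴─────┘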